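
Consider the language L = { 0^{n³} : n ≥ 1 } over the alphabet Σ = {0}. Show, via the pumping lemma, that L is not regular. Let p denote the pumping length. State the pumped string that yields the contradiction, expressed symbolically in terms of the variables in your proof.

Suppose for contradiction that L is regular, and let p be the pumping length.
Take w = 0^{p³} ∈ L with |w| = p³ ≥ p.
By the pumping lemma, w = xyz with |xy| ≤ p and |y| ≥ 1.
Then y = 0^k for some k with 1 ≤ k ≤ p.
Pump with i = 2: xy^2z = 0^{p³+k}. Since 1 ≤ k ≤ p, p³ < p³+k ≤ p³+p < p³+3p²+3p+1 = (p+1)³, so p³+k is not a perfect cube. So xy^2z ∉ L.
This contradicts the pumping lemma, so L is not regular.

0^{p³+k}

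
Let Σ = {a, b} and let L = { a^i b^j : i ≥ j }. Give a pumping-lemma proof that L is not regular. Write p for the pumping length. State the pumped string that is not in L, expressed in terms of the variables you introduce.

Assume L is regular. Let p be the pumping length given by the pumping lemma.
Choose w = a^p b^p ∈ L, with |w| = 2p ≥ p.
Write w = xyz as guaranteed by the lemma, with |xy| ≤ p and |y| > 0.
The first p characters of w are a's, so xy (and hence y) consists only of a's. Write y = a^k, 1 ≤ k ≤ p.
Consider xy^0z = xz = a^{p-k} b^p. Since k ≥ 1, the a-count p-k is less than p, so i ≥ j fails; thus xz ∉ L.
This is a contradiction; hence L is not regular.

a^{p-k} b^p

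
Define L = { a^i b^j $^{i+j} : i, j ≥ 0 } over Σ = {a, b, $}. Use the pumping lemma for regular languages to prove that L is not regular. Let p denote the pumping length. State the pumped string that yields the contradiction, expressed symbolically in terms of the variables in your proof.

Assume L is regular. Let p be the pumping length given by the pumping lemma.
Take w = a^p b^p $^{2p} ∈ L (with i=j=p, i+j=2p), |w| = 4p ≥ p.
Write w = xyz as guaranteed by the lemma, with |xy| ≤ p and |y| > 0.
The first p characters of w are a's, so xy (and hence y) consists only of a's. Write y = a^k, 1 ≤ k ≤ p.
Consider xy^2z = a^{p+k} b^p $^{2p}. Now the a- and b-counts sum to 2p+k, but the $-count is 2p ≠ 2p+k. So xy^2z ∉ L.
This contradicts the pumping lemma, so L is not regular.

a^{p+k} b^p $^{2p}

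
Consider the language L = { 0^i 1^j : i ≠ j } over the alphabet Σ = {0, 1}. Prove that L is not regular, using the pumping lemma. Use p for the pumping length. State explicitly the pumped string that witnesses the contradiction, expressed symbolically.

0^{p+p!} 1^{p+p!}

Assume L is regular; let p be its pumping constant.
Choose w = 0^p 1^{p+p!}. Since p ≠ p+p!, w ∈ L; and |w| ≥ p.
Write w = xyz as guaranteed by the lemma, with |xy| ≤ p and |y| > 0.
The first p characters of w are 0's, so xy (and hence y) consists only of 0's. Write y = 0^k, 1 ≤ k ≤ p.
Since 1 ≤ k ≤ p, k divides p!; set t = 1 + p!/k. Then xy^t z has p + (p!/k)·k = p + p! copies of 0. Now the 0-count equals the 1-count, so i ≠ j fails. So xy^t z = 0^{p+p!} 1^{p+p!} ∉ L.
This is a contradiction; hence L is not regular.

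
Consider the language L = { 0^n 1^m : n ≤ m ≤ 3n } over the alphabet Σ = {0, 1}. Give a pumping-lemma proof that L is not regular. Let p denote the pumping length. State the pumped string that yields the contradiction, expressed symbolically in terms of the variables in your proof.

Assume L is regular. Let p be the pumping length given by the pumping lemma.
Take w = 0^p 1^p ∈ L (since p ≤ p ≤ 3p), with |w| = 2p ≥ p.
Write w = xyz as guaranteed by the lemma, with |xy| ≤ p and |y| > 0.
Because |xy| ≤ p and w begins with p copies of 0, we have y = 0^k with 1 ≤ k ≤ p.
Pump with i = 2: xy^2z = 0^{p+k} 1^p. Now n = p+k > p = m, so the condition n ≤ m fails. Thus xy^2z ∉ L.
This contradicts the pumping lemma, so L is not regular.

0^{p+k} 1^p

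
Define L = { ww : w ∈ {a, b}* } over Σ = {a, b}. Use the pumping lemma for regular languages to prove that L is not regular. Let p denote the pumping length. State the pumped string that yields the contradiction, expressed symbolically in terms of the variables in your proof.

Suppose for contradiction that L is regular, and let p be the pumping length.
Take w = a^p b^p a^p b^p = uu where u = a^pb^p; then w ∈ L and |w| = 4p ≥ p.
Write w = xyz as guaranteed by the lemma, with |xy| ≤ p and |y| ≥ 1.
Since the first p symbols of w are all a's and |xy| ≤ p, y lies entirely in the leading a-block: y = a^k for some k with 1 ≤ k ≤ p.
Pump with i = 2: xy^2z = a^{p+k} b^p a^p b^p, of length 4p+k. Suppose this equals vv. The string starts with a and ends with b, so v does too; thus the boundary between the two copies of v is a b→a transition. There is exactly one such transition, at position 2p+k, so |v| = 2p+k and |vv| = 4p+2k ≠ 4p+k since k ≥ 1. So xy^2z ∉ L.
This is a contradiction; hence L is not regular.

a^{p+k} b^p a^p b^p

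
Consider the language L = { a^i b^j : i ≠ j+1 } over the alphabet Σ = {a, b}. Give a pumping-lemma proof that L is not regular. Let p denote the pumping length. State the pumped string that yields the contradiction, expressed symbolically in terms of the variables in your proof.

a^{p+p!} b^{p+p!-1}

Assume L is regular; let p be its pumping constant.
Choose w = a^p b^{p+p!-1}. Since p ≠ (p+p!-1)+1 = p+p!, w ∈ L; and |w| ≥ p.
By the pumping lemma, w = xyz with |xy| ≤ p and y is nonempty.
Since the first p symbols of w are all a's and |xy| ≤ p, y lies entirely in the leading a-block: y = a^k for some k with 1 ≤ k ≤ p.
Since 1 ≤ k ≤ p, k divides p!; set t = 1 + p!/k. Then xy^t z has p + (p!/k)·k = p + p! copies of a. Now the a-count is p+p! and (b-count)+1 = (p+p!-1)+1 = p+p!, so i ≠ j+1 fails. So xy^t z = a^{p+p!} b^{p+p!-1} ∉ L.
This is a contradiction; hence L is not regular.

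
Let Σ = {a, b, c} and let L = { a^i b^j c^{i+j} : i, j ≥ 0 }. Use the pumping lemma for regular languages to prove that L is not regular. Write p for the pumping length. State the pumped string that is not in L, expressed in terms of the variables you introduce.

Assume L is regular; let p be its pumping constant.
Take w = a^p b^p c^{2p} ∈ L (with i=j=p, i+j=2p), |w| = 4p ≥ p.
Write w = xyz as guaranteed by the lemma, with |xy| ≤ p and |y| > 0.
The first p characters of w are a's, so xy (and hence y) consists only of a's. Write y = a^k, 1 ≤ k ≤ p.
Consider xy^2z = a^{p+k} b^p c^{2p}. Now the a- and b-counts sum to 2p+k, but the c-count is 2p ≠ 2p+k. So xy^2z ∉ L.
This is a contradiction; hence L is not regular.

a^{p+k} b^p c^{2p}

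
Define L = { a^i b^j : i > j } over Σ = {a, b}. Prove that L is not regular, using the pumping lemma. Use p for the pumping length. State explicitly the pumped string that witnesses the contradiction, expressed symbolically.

Assume L is regular; let p be its pumping constant.
Choose w = a^{p+1} b^p ∈ L, with |w| = 2p+1 ≥ p.
The pumping lemma gives a decomposition w = xyz where |xy| ≤ p and y is nonempty.
Since the first p symbols of w are all a's and |xy| ≤ p, y lies entirely in the leading a-block: y = a^k for some k with 1 ≤ k ≤ p.
Consider xy^0z = xz = a^{p+1-k} b^p. Since k ≥ 1, the a-count p+1-k is at most p, so i > j fails; thus xz ∉ L.
This contradicts the pumping lemma, so L is not regular.

a^{p+1-k} b^p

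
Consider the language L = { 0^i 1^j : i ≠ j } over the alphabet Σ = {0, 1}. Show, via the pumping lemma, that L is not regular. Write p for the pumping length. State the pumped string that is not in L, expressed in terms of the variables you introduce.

Toward a contradiction, assume L is regular with pumping length p.
Choose w = 0^p 1^{p+p!}. Since p ≠ p+p!, w ∈ L; and |w| ≥ p.
By the pumping lemma, w = xyz with |xy| ≤ p and |y| ≥ 1.
The first p characters of w are 0's, so xy (and hence y) consists only of 0's. Write y = 0^k, 1 ≤ k ≤ p.
Since 1 ≤ k ≤ p, k divides p!; set t = 1 + p!/k. Then xy^t z has p + (p!/k)·k = p + p! copies of 0. Now the 0-count equals the 1-count, so i ≠ j fails. So xy^t z = 0^{p+p!} 1^{p+p!} ∉ L.
This contradicts the pumping lemma, so L is not regular.

0^{p+p!} 1^{p+p!}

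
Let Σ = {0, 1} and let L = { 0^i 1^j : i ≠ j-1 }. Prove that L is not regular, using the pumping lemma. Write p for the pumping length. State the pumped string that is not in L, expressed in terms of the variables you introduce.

Assume L is regular; let p be its pumping constant.
Choose w = 0^p 1^{p+p!+1}. Since p ≠ (p+p!+1)-1 = p+p!, w ∈ L; and |w| ≥ p.
By the pumping lemma, w = xyz with |xy| ≤ p and y is nonempty.
The first p characters of w are 0's, so xy (and hence y) consists only of 0's. Write y = 0^k, 1 ≤ k ≤ p.
Since 1 ≤ k ≤ p, k divides p!; set t = 1 + p!/k. Then xy^t z has p + (p!/k)·k = p + p! copies of 0. Now the 0-count is p+p! and (1-count)-1 = (p+p!+1)-1 = p+p!, so i ≠ j-1 fails. So xy^t z = 0^{p+p!} 1^{p+p!+1} ∉ L.
This is a contradiction; hence L is not regular.

0^{p+p!} 1^{p+p!+1}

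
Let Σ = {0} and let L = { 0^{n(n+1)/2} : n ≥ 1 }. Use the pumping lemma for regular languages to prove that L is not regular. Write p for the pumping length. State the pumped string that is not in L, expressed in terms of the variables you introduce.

0^{p(p+1)/2+k}

Suppose for contradiction that L is regular, and let p be the pumping length.
Take w = 0^{p(p+1)/2} ∈ L with |w| = p(p+1)/2 ≥ p.
Write w = xyz as guaranteed by the lemma, with |xy| ≤ p and |y| > 0.
Then y = 0^k for some k with 1 ≤ k ≤ p.
Pump with i = 2: xy^2z = 0^{p(p+1)/2+k}. Since 1 ≤ k ≤ p, p(p+1)/2 < p(p+1)/2+k ≤ p(p+1)/2+p < (p+1)(p+2)/2, so p(p+1)/2+k is strictly between consecutive triangular numbers. So xy^2z ∉ L.
This is a contradiction; hence L is not regular.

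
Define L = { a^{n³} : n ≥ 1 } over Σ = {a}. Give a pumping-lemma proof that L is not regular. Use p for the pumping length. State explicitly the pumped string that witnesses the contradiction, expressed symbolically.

Toward a contradiction, assume L is regular with pumping length p.
Take w = a^{p³} ∈ L with |w| = p³ ≥ p.
The pumping lemma gives a decomposition w = xyz where |xy| ≤ p and |y| ≥ 1.
Then y = a^k for some k with 1 ≤ k ≤ p.
Pump with i = 2: xy^2z = a^{p³+k}. Since 1 ≤ k ≤ p, p³ < p³+k ≤ p³+p < p³+3p²+3p+1 = (p+1)³, so p³+k is not a perfect cube. So xy^2z ∉ L.
This contradicts the pumping lemma, so L is not regular.

a^{p³+k}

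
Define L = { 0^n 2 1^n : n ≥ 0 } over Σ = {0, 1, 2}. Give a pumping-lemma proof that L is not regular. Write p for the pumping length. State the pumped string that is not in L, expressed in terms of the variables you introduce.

Suppose for contradiction that L is regular, and let p be the pumping length.
Take w = 0^p 2 1^p ∈ L with |w| = 2p+1 ≥ p.
Write w = xyz as guaranteed by the lemma, with |xy| ≤ p and y is nonempty.
Because |xy| ≤ p and w begins with p copies of 0, we have y = 0^k with 1 ≤ k ≤ p.
Pump with i = 2: xy^2z = 0^{p+k} 2 1^p, which would require p+k = p. But k ≥ 1, so xy^2z ∉ L.
Contradiction. Therefore L is not regular.

0^{p+k} 2 1^p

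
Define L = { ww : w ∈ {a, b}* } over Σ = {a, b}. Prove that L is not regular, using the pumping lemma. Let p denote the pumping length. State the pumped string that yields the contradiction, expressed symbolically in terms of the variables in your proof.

Assume L is regular. Let p be the pumping length given by the pumping lemma.
Take w = a^p b^p a^p b^p = uu where u = a^pb^p; then w ∈ L and |w| = 4p ≥ p.
By the pumping lemma, w = xyz with |xy| ≤ p and |y| > 0.
Since the first p symbols of w are all a's and |xy| ≤ p, y lies entirely in the leading a-block: y = a^k for some k with 1 ≤ k ≤ p.
Pump with i = 2: xy^2z = a^{p+k} b^p a^p b^p, of length 4p+k. Suppose this equals vv. The string starts with a and ends with b, so v does too; thus the boundary between the two copies of v is a b→a transition. There is exactly one such transition, at position 2p+k, so |v| = 2p+k and |vv| = 4p+2k ≠ 4p+k since k ≥ 1. So xy^2z ∉ L.
This is a contradiction; hence L is not regular.

a^{p+k} b^p a^p b^p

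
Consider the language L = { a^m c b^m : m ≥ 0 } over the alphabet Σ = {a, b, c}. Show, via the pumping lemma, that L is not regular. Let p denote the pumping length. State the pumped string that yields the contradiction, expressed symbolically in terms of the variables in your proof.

a^{p+k} c b^p

Assume L is regular; let p be its pumping constant.
Take w = a^p c b^p ∈ L with |w| = 2p+1 ≥ p.
The pumping lemma gives a decomposition w = xyz where |xy| ≤ p and |y| ≥ 1.
Because |xy| ≤ p and w begins with p copies of a, we have y = a^k with 1 ≤ k ≤ p.
Pump with i = 2: xy^2z = a^{p+k} c b^p, which would require p+k = p. But k ≥ 1, so xy^2z ∉ L.
This is a contradiction; hence L is not regular.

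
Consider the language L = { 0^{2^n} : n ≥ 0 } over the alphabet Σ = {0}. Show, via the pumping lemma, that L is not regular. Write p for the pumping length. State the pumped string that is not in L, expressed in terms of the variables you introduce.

Assume L is regular. Let p be the pumping length given by the pumping lemma.
Take w = 0^{2^p} ∈ L with |w| = 2^p ≥ p.
The pumping lemma gives a decomposition w = xyz where |xy| ≤ p and |y| > 0.
Then y = 0^k for some k with 1 ≤ k ≤ p.
Pump with i = 2: xy^2z = 0^{2^p+k}. Since 1 ≤ k ≤ p < 2^p, we have 2^p < 2^p+k < 2^{p+1}, so 2^p+k is not a power of 2. So xy^2z ∉ L.
Contradiction. Therefore L is not regular.

0^{2^p+k}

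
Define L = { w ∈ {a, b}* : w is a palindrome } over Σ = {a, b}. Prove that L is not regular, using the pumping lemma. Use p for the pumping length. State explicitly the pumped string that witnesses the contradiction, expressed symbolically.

a^{p+k} b a^p

Suppose for contradiction that L is regular, and let p be the pumping length.
Take w = a^p b a^p, a palindrome of length 2p+1 ≥ p.
By the pumping lemma, w = xyz with |xy| ≤ p and |y| > 0.
Because |xy| ≤ p and w begins with p copies of a, we have y = a^k with 1 ≤ k ≤ p.
Pump with i = 2: xy^2z = a^{p+k} b a^p. Its reverse is a^p b a^{p+k}, which differs from xy^2z since k ≥ 1. So xy^2z is not a palindrome and xy^2z ∉ L.
This is a contradiction; hence L is not regular.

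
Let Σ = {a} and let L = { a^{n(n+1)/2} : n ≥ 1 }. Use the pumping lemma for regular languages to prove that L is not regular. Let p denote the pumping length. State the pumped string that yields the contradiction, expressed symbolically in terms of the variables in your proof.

a^{p(p+1)/2+k}

Assume L is regular. Let p be the pumping length given by the pumping lemma.
Take w = a^{p(p+1)/2} ∈ L with |w| = p(p+1)/2 ≥ p.
By the pumping lemma, w = xyz with |xy| ≤ p and |y| ≥ 1.
Then y = a^k for some k with 1 ≤ k ≤ p.
Pump with i = 2: xy^2z = a^{p(p+1)/2+k}. Since 1 ≤ k ≤ p, p(p+1)/2 < p(p+1)/2+k ≤ p(p+1)/2+p < (p+1)(p+2)/2, so p(p+1)/2+k is strictly between consecutive triangular numbers. So xy^2z ∉ L.
Contradiction. Therefore L is not regular.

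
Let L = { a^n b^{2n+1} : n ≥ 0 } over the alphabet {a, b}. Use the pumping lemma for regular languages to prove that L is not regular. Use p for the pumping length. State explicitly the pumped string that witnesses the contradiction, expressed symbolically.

a^{p+k} b^{2p+1}

Assume L is regular; let p be its pumping constant.
Choose w = a^p b^{2p+1}, which is in L with |w| = 3p+1 ≥ p.
Write w = xyz as guaranteed by the lemma, with |xy| ≤ p and |y| ≥ 1.
Because |xy| ≤ p and w begins with p copies of a, we have y = a^k with 1 ≤ k ≤ p.
Pump with i = 2: xy^2z = a^{p+k} b^{2p+1}. For this to lie in L we would need 2p+1 = 2(p+k)+1, which forces k = 0. But k ≥ 1, so xy^2z ∉ L.
Contradiction. Therefore L is not regular.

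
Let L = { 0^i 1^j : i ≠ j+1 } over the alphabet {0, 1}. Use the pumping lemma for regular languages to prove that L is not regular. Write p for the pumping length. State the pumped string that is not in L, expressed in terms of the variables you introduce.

0^{p+p!} 1^{p+p!-1}

Toward a contradiction, assume L is regular with pumping length p.
Choose w = 0^p 1^{p+p!-1}. Since p ≠ (p+p!-1)+1 = p+p!, w ∈ L; and |w| ≥ p.
Write w = xyz as guaranteed by the lemma, with |xy| ≤ p and |y| > 0.
Because |xy| ≤ p and w begins with p copies of 0, we have y = 0^k with 1 ≤ k ≤ p.
Since 1 ≤ k ≤ p, k divides p!; set t = 1 + p!/k. Then xy^t z has p + (p!/k)·k = p + p! copies of 0. Now the 0-count is p+p! and (1-count)+1 = (p+p!-1)+1 = p+p!, so i ≠ j+1 fails. So xy^t z = 0^{p+p!} 1^{p+p!-1} ∉ L.
This contradicts the pumping lemma, so L is not regular.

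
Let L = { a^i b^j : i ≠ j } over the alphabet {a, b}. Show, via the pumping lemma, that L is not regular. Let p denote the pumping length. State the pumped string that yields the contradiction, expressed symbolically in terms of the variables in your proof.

Assume L is regular; let p be its pumping constant.
Choose w = a^p b^{p+p!}. Since p ≠ p+p!, w ∈ L; and |w| ≥ p.
Write w = xyz as guaranteed by the lemma, with |xy| ≤ p and |y| ≥ 1.
Since the first p symbols of w are all a's and |xy| ≤ p, y lies entirely in the leading a-block: y = a^k for some k with 1 ≤ k ≤ p.
Since 1 ≤ k ≤ p, k divides p!; set t = 1 + p!/k. Then xy^t z has p + (p!/k)·k = p + p! copies of a. Now the a-count equals the b-count, so i ≠ j fails. So xy^t z = a^{p+p!} b^{p+p!} ∉ L.
Contradiction. Therefore L is not regular.

a^{p+p!} b^{p+p!}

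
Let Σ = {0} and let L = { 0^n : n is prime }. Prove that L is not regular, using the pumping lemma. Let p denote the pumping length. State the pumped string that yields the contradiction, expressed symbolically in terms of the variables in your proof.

0^{q(1+k)}

Assume L is regular; let p be its pumping constant.
Let q be a prime with q ≥ p+2 (infinitely many primes exist), and take w = 0^q ∈ L with |w| = q ≥ p.
Write w = xyz as guaranteed by the lemma, with |xy| ≤ p and y is nonempty.
Then y = 0^k for some k with 1 ≤ k ≤ p.
Since 1 ≤ k ≤ p, |xz| = q-k. Pump with i = q+1: |xy^{q+1}z| = (q-k)+(q+1)k = q+qk = q(1+k), which is composite (both factors ≥ 2). So xy^{q+1}z = 0^{q(1+k)} ∉ L.
This is a contradiction; hence L is not regular.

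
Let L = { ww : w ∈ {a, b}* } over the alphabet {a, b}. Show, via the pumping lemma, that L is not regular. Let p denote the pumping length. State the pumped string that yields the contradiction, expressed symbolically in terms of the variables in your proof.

Suppose for contradiction that L is regular, and let p be the pumping length.
Take w = a^p b^p a^p b^p = uu where u = a^pb^p; then w ∈ L and |w| = 4p ≥ p.
By the pumping lemma, w = xyz with |xy| ≤ p and |y| > 0.
Since the first p symbols of w are all a's and |xy| ≤ p, y lies entirely in the leading a-block: y = a^k for some k with 1 ≤ k ≤ p.
Pump with i = 2: xy^2z = a^{p+k} b^p a^p b^p, of length 4p+k. Suppose this equals vv. The string starts with a and ends with b, so v does too; thus the boundary between the two copies of v is a b→a transition. There is exactly one such transition, at position 2p+k, so |v| = 2p+k and |vv| = 4p+2k ≠ 4p+k since k ≥ 1. So xy^2z ∉ L.
This contradicts the pumping lemma, so L is not regular.

a^{p+k} b^p a^p b^p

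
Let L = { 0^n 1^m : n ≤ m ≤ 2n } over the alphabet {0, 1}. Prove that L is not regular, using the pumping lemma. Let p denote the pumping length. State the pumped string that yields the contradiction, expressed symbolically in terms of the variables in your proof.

Toward a contradiction, assume L is regular with pumping length p.
Take w = 0^p 1^p ∈ L (since p ≤ p ≤ 2p), with |w| = 2p ≥ p.
Write w = xyz as guaranteed by the lemma, with |xy| ≤ p and |y| ≥ 1.
Since the first p symbols of w are all 0's and |xy| ≤ p, y lies entirely in the leading 0-block: y = 0^k for some k with 1 ≤ k ≤ p.
Pump with i = 2: xy^2z = 0^{p+k} 1^p. Now n = p+k > p = m, so the condition n ≤ m fails. Thus xy^2z ∉ L.
This is a contradiction; hence L is not regular.

0^{p+k} 1^p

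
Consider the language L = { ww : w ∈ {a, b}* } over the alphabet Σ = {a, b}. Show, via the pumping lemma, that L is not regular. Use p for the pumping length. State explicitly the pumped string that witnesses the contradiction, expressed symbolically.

a^{p+k} b^p a^p b^p

Assume L is regular; let p be its pumping constant.
Take w = a^p b^p a^p b^p = uu where u = a^pb^p; then w ∈ L and |w| = 4p ≥ p.
The pumping lemma gives a decomposition w = xyz where |xy| ≤ p and |y| ≥ 1.
Because |xy| ≤ p and w begins with p copies of a, we have y = a^k with 1 ≤ k ≤ p.
Pump with i = 2: xy^2z = a^{p+k} b^p a^p b^p, of length 4p+k. Suppose this equals vv. The string starts with a and ends with b, so v does too; thus the boundary between the two copies of v is a b→a transition. There is exactly one such transition, at position 2p+k, so |v| = 2p+k and |vv| = 4p+2k ≠ 4p+k since k ≥ 1. So xy^2z ∉ L.
This contradicts the pumping lemma, so L is not regular.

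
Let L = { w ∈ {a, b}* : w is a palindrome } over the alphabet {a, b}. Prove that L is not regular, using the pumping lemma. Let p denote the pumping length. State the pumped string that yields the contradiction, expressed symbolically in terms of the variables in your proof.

a^{p+k} b a^p

Suppose for contradiction that L is regular, and let p be the pumping length.
Take w = a^p b a^p, a palindrome of length 2p+1 ≥ p.
The pumping lemma gives a decomposition w = xyz where |xy| ≤ p and |y| > 0.
Because |xy| ≤ p and w begins with p copies of a, we have y = a^k with 1 ≤ k ≤ p.
Pump with i = 2: xy^2z = a^{p+k} b a^p. Its reverse is a^p b a^{p+k}, which differs from xy^2z since k ≥ 1. So xy^2z is not a palindrome and xy^2z ∉ L.
This contradicts the pumping lemma, so L is not regular.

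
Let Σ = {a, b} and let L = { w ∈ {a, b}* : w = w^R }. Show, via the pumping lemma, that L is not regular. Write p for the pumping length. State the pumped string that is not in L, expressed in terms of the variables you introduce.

Toward a contradiction, assume L is regular with pumping length p.
Take w = a^p b a^p, a palindrome of length 2p+1 ≥ p.
Write w = xyz as guaranteed by the lemma, with |xy| ≤ p and y is nonempty.
Since the first p symbols of w are all a's and |xy| ≤ p, y lies entirely in the leading a-block: y = a^k for some k with 1 ≤ k ≤ p.
Pump with i = 2: xy^2z = a^{p+k} b a^p. Its reverse is a^p b a^{p+k}, which differs from xy^2z since k ≥ 1. So xy^2z is not a palindrome and xy^2z ∉ L.
Contradiction. Therefore L is not regular.

a^{p+k} b a^p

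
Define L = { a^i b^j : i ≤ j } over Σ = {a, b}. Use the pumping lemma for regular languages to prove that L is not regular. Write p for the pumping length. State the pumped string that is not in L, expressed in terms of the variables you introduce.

Assume L is regular; let p be its pumping constant.
Choose w = a^p b^p ∈ L, with |w| = 2p ≥ p.
The pumping lemma gives a decomposition w = xyz where |xy| ≤ p and |y| ≥ 1.
The first p characters of w are a's, so xy (and hence y) consists only of a's. Write y = a^k, 1 ≤ k ≤ p.
Consider xy^2z = a^{p+k} b^p. Since k ≥ 1, the a-count p+k exceeds the b-count p, so i ≤ j fails; thus xy^2z ∉ L.
This is a contradiction; hence L is not regular.

a^{p+k} b^p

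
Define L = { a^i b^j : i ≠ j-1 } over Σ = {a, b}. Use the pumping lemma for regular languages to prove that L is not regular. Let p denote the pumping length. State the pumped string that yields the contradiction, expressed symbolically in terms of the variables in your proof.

Assume L is regular; let p be its pumping constant.
Choose w = a^p b^{p+p!+1}. Since p ≠ (p+p!+1)-1 = p+p!, w ∈ L; and |w| ≥ p.
Write w = xyz as guaranteed by the lemma, with |xy| ≤ p and |y| > 0.
Because |xy| ≤ p and w begins with p copies of a, we have y = a^k with 1 ≤ k ≤ p.
Since 1 ≤ k ≤ p, k divides p!; set t = 1 + p!/k. Then xy^t z has p + (p!/k)·k = p + p! copies of a. Now the a-count is p+p! and (b-count)-1 = (p+p!+1)-1 = p+p!, so i ≠ j-1 fails. So xy^t z = a^{p+p!} b^{p+p!+1} ∉ L.
This contradicts the pumping lemma, so L is not regular.

a^{p+p!} b^{p+p!+1}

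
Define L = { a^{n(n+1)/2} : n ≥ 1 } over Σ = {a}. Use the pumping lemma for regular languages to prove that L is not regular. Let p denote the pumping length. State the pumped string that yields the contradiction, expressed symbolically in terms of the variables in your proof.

Assume L is regular; let p be its pumping constant.
Take w = a^{p(p+1)/2} ∈ L with |w| = p(p+1)/2 ≥ p.
The pumping lemma gives a decomposition w = xyz where |xy| ≤ p and |y| > 0.
Then y = a^k for some k with 1 ≤ k ≤ p.
Pump with i = 2: xy^2z = a^{p(p+1)/2+k}. Since 1 ≤ k ≤ p, p(p+1)/2 < p(p+1)/2+k ≤ p(p+1)/2+p < (p+1)(p+2)/2, so p(p+1)/2+k is strictly between consecutive triangular numbers. So xy^2z ∉ L.
This contradicts the pumping lemma, so L is not regular.

a^{p(p+1)/2+k}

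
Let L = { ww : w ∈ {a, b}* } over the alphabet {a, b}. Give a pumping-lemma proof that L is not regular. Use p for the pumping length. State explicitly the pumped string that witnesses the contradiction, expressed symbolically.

a^{p+k} b^p a^p b^p

Toward a contradiction, assume L is regular with pumping length p.
Take w = a^p b^p a^p b^p = uu where u = a^pb^p; then w ∈ L and |w| = 4p ≥ p.
The pumping lemma gives a decomposition w = xyz where |xy| ≤ p and |y| > 0.
Since the first p symbols of w are all a's and |xy| ≤ p, y lies entirely in the leading a-block: y = a^k for some k with 1 ≤ k ≤ p.
Pump with i = 2: xy^2z = a^{p+k} b^p a^p b^p, of length 4p+k. Suppose this equals vv. The string starts with a and ends with b, so v does too; thus the boundary between the two copies of v is a b→a transition. There is exactly one such transition, at position 2p+k, so |v| = 2p+k and |vv| = 4p+2k ≠ 4p+k since k ≥ 1. So xy^2z ∉ L.
Contradiction. Therefore L is not regular.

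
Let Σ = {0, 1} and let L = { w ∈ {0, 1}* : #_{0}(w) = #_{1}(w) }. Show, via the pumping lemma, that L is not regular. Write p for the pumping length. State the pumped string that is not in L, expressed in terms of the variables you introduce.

Toward a contradiction, assume L is regular with pumping length p.
Choose w = 0^p 1^p ∈ L with |w| = 2p ≥ p.
The pumping lemma gives a decomposition w = xyz where |xy| ≤ p and |y| ≥ 1.
Because |xy| ≤ p and w begins with p copies of 0, we have y = 0^k with 1 ≤ k ≤ p.
Pump with i = 2: xy^2z = 0^{p+k} 1^p has p+k occurrences of 0 but only p of 1. Since k ≥ 1 the counts differ, so xy^2z ∉ L.
Contradiction. Therefore L is not regular.

0^{p+k} 1^p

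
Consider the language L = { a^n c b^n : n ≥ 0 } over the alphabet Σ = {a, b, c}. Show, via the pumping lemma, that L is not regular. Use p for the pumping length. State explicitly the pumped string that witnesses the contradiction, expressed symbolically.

a^{p+k} c b^p

Assume L is regular. Let p be the pumping length given by the pumping lemma.
Take w = a^p c b^p ∈ L with |w| = 2p+1 ≥ p.
By the pumping lemma, w = xyz with |xy| ≤ p and y is nonempty.
Since the first p symbols of w are all a's and |xy| ≤ p, y lies entirely in the leading a-block: y = a^k for some k with 1 ≤ k ≤ p.
Pump with i = 2: xy^2z = a^{p+k} c b^p, which would require p+k = p. But k ≥ 1, so xy^2z ∉ L.
Contradiction. Therefore L is not regular.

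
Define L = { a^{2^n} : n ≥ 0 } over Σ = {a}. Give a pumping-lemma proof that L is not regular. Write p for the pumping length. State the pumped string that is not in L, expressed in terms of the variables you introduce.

Toward a contradiction, assume L is regular with pumping length p.
Take w = a^{2^p} ∈ L with |w| = 2^p ≥ p.
By the pumping lemma, w = xyz with |xy| ≤ p and y is nonempty.
Then y = a^k for some k with 1 ≤ k ≤ p.
Pump with i = 2: xy^2z = a^{2^p+k}. Since 1 ≤ k ≤ p < 2^p, we have 2^p < 2^p+k < 2^{p+1}, so 2^p+k is not a power of 2. So xy^2z ∉ L.
This contradicts the pumping lemma, so L is not regular.

a^{2^p+k}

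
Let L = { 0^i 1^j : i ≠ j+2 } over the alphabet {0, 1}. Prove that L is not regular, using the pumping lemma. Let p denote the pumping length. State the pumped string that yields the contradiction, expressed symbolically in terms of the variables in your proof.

0^{p+p!} 1^{p+p!-2}

Toward a contradiction, assume L is regular with pumping length p.
Choose w = 0^p 1^{p+p!-2}. Since p ≠ (p+p!-2)+2 = p+p!, w ∈ L; and |w| ≥ p.
By the pumping lemma, w = xyz with |xy| ≤ p and |y| ≥ 1.
The first p characters of w are 0's, so xy (and hence y) consists only of 0's. Write y = 0^k, 1 ≤ k ≤ p.
Since 1 ≤ k ≤ p, k divides p!; set t = 1 + p!/k. Then xy^t z has p + (p!/k)·k = p + p! copies of 0. Now the 0-count is p+p! and (1-count)+2 = (p+p!-2)+2 = p+p!, so i ≠ j+2 fails. So xy^t z = 0^{p+p!} 1^{p+p!-2} ∉ L.
This is a contradiction; hence L is not regular.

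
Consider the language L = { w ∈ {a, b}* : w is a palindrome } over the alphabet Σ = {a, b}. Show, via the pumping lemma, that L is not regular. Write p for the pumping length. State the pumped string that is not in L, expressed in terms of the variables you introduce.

Assume L is regular. Let p be the pumping length given by the pumping lemma.
Take w = a^p b a^p, a palindrome of length 2p+1 ≥ p.
Write w = xyz as guaranteed by the lemma, with |xy| ≤ p and y is nonempty.
Because |xy| ≤ p and w begins with p copies of a, we have y = a^k with 1 ≤ k ≤ p.
Pump with i = 2: xy^2z = a^{p+k} b a^p. Its reverse is a^p b a^{p+k}, which differs from xy^2z since k ≥ 1. So xy^2z is not a palindrome and xy^2z ∉ L.
This contradicts the pumping lemma, so L is not regular.

a^{p+k} b a^p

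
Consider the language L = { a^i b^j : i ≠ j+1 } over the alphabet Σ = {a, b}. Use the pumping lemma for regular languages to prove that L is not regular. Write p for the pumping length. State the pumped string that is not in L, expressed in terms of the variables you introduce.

Toward a contradiction, assume L is regular with pumping length p.
Choose w = a^p b^{p+p!-1}. Since p ≠ (p+p!-1)+1 = p+p!, w ∈ L; and |w| ≥ p.
Write w = xyz as guaranteed by the lemma, with |xy| ≤ p and |y| > 0.
The first p characters of w are a's, so xy (and hence y) consists only of a's. Write y = a^k, 1 ≤ k ≤ p.
Since 1 ≤ k ≤ p, k divides p!; set t = 1 + p!/k. Then xy^t z has p + (p!/k)·k = p + p! copies of a. Now the a-count is p+p! and (b-count)+1 = (p+p!-1)+1 = p+p!, so i ≠ j+1 fails. So xy^t z = a^{p+p!} b^{p+p!-1} ∉ L.
This contradicts the pumping lemma, so L is not regular.

a^{p+p!} b^{p+p!-1}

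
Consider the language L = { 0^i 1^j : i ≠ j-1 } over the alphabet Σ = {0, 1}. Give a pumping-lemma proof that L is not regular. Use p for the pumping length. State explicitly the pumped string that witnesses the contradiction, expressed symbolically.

Assume L is regular. Let p be the pumping length given by the pumping lemma.
Choose w = 0^p 1^{p+p!+1}. Since p ≠ (p+p!+1)-1 = p+p!, w ∈ L; and |w| ≥ p.
The pumping lemma gives a decomposition w = xyz where |xy| ≤ p and |y| > 0.
The first p characters of w are 0's, so xy (and hence y) consists only of 0's. Write y = 0^k, 1 ≤ k ≤ p.
Since 1 ≤ k ≤ p, k divides p!; set t = 1 + p!/k. Then xy^t z has p + (p!/k)·k = p + p! copies of 0. Now the 0-count is p+p! and (1-count)-1 = (p+p!+1)-1 = p+p!, so i ≠ j-1 fails. So xy^t z = 0^{p+p!} 1^{p+p!+1} ∉ L.
Contradiction. Therefore L is not regular.

0^{p+p!} 1^{p+p!+1}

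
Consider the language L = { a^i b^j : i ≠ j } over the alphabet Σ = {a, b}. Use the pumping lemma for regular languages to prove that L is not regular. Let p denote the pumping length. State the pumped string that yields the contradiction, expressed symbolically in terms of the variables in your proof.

a^{p+p!} b^{p+p!}

Toward a contradiction, assume L is regular with pumping length p.
Choose w = a^p b^{p+p!}. Since p ≠ p+p!, w ∈ L; and |w| ≥ p.
Write w = xyz as guaranteed by the lemma, with |xy| ≤ p and y is nonempty.
Because |xy| ≤ p and w begins with p copies of a, we have y = a^k with 1 ≤ k ≤ p.
Since 1 ≤ k ≤ p, k divides p!; set t = 1 + p!/k. Then xy^t z has p + (p!/k)·k = p + p! copies of a. Now the a-count equals the b-count, so i ≠ j fails. So xy^t z = a^{p+p!} b^{p+p!} ∉ L.
This is a contradiction; hence L is not regular.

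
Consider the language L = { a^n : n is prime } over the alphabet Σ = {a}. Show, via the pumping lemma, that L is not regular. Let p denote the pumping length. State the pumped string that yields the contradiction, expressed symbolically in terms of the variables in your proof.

Suppose for contradiction that L is regular, and let p be the pumping length.
Let q be a prime with q ≥ p+2 (infinitely many primes exist), and take w = a^q ∈ L with |w| = q ≥ p.
By the pumping lemma, w = xyz with |xy| ≤ p and |y| > 0.
Then y = a^k for some k with 1 ≤ k ≤ p.
Since 1 ≤ k ≤ p, |xz| = q-k. Pump with i = q+1: |xy^{q+1}z| = (q-k)+(q+1)k = q+qk = q(1+k), which is composite (both factors ≥ 2). So xy^{q+1}z = a^{q(1+k)} ∉ L.
Contradiction. Therefore L is not regular.

a^{q(1+k)}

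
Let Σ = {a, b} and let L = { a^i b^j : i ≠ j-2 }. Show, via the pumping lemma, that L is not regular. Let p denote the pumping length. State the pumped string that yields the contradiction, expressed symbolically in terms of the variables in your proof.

Suppose for contradiction that L is regular, and let p be the pumping length.
Choose w = a^p b^{p+p!+2}. Since p ≠ (p+p!+2)-2 = p+p!, w ∈ L; and |w| ≥ p.
The pumping lemma gives a decomposition w = xyz where |xy| ≤ p and |y| ≥ 1.
Since the first p symbols of w are all a's and |xy| ≤ p, y lies entirely in the leading a-block: y = a^k for some k with 1 ≤ k ≤ p.
Since 1 ≤ k ≤ p, k divides p!; set t = 1 + p!/k. Then xy^t z has p + (p!/k)·k = p + p! copies of a. Now the a-count is p+p! and (b-count)-2 = (p+p!+2)-2 = p+p!, so i ≠ j-2 fails. So xy^t z = a^{p+p!} b^{p+p!+2} ∉ L.
This contradicts the pumping lemma, so L is not regular.

a^{p+p!} b^{p+p!+2}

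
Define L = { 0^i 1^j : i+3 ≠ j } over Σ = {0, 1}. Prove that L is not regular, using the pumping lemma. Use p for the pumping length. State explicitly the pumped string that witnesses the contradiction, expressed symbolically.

Toward a contradiction, assume L is regular with pumping length p.
Choose w = 0^p 1^{p+p!+3}. Since p ≠ (p+p!+3)-3 = p+p!, w ∈ L; and |w| ≥ p.
The pumping lemma gives a decomposition w = xyz where |xy| ≤ p and |y| ≥ 1.
Since the first p symbols of w are all 0's and |xy| ≤ p, y lies entirely in the leading 0-block: y = 0^k for some k with 1 ≤ k ≤ p.
Since 1 ≤ k ≤ p, k divides p!; set t = 1 + p!/k. Then xy^t z has p + (p!/k)·k = p + p! copies of 0. Now the 0-count is p+p! and (1-count)-3 = (p+p!+3)-3 = p+p!, so i+3 ≠ j fails. So xy^t z = 0^{p+p!} 1^{p+p!+3} ∉ L.
This contradicts the pumping lemma, so L is not regular.

0^{p+p!} 1^{p+p!+3}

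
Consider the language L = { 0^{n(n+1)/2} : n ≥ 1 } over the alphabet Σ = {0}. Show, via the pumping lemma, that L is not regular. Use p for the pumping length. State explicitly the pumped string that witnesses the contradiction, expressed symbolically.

0^{p(p+1)/2+k}

Suppose for contradiction that L is regular, and let p be the pumping length.
Take w = 0^{p(p+1)/2} ∈ L with |w| = p(p+1)/2 ≥ p.
By the pumping lemma, w = xyz with |xy| ≤ p and y is nonempty.
Then y = 0^k for some k with 1 ≤ k ≤ p.
Pump with i = 2: xy^2z = 0^{p(p+1)/2+k}. Since 1 ≤ k ≤ p, p(p+1)/2 < p(p+1)/2+k ≤ p(p+1)/2+p < (p+1)(p+2)/2, so p(p+1)/2+k is strictly between consecutive triangular numbers. So xy^2z ∉ L.
This is a contradiction; hence L is not regular.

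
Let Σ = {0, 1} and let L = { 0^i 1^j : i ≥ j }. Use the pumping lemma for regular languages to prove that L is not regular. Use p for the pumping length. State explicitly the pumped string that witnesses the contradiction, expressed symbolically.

0^{p-k} 1^p

Suppose for contradiction that L is regular, and let p be the pumping length.
Choose w = 0^p 1^p ∈ L, with |w| = 2p ≥ p.
Write w = xyz as guaranteed by the lemma, with |xy| ≤ p and y is nonempty.
Because |xy| ≤ p and w begins with p copies of 0, we have y = 0^k with 1 ≤ k ≤ p.
Consider xy^0z = xz = 0^{p-k} 1^p. Since k ≥ 1, the 0-count p-k is less than p, so i ≥ j fails; thus xz ∉ L.
This is a contradiction; hence L is not regular.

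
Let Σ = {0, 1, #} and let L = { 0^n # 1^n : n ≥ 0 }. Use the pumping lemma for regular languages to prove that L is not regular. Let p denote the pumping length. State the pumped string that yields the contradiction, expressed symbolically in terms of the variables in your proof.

0^{p+k} # 1^p

Assume L is regular; let p be its pumping constant.
Take w = 0^p # 1^p ∈ L with |w| = 2p+1 ≥ p.
The pumping lemma gives a decomposition w = xyz where |xy| ≤ p and |y| ≥ 1.
Because |xy| ≤ p and w begins with p copies of 0, we have y = 0^k with 1 ≤ k ≤ p.
Pump with i = 2: xy^2z = 0^{p+k} # 1^p, which would require p+k = p. But k ≥ 1, so xy^2z ∉ L.
This is a contradiction; hence L is not regular.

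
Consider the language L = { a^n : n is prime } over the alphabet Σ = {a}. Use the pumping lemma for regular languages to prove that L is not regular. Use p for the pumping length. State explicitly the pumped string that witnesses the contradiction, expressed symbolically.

Toward a contradiction, assume L is regular with pumping length p.
Let q be a prime with q ≥ p+2 (infinitely many primes exist), and take w = a^q ∈ L with |w| = q ≥ p.
The pumping lemma gives a decomposition w = xyz where |xy| ≤ p and y is nonempty.
Then y = a^k for some k with 1 ≤ k ≤ p.
Since 1 ≤ k ≤ p, |xz| = q-k. Pump with i = q+1: |xy^{q+1}z| = (q-k)+(q+1)k = q+qk = q(1+k), which is composite (both factors ≥ 2). So xy^{q+1}z = a^{q(1+k)} ∉ L.
Contradiction. Therefore L is not regular.

a^{q(1+k)}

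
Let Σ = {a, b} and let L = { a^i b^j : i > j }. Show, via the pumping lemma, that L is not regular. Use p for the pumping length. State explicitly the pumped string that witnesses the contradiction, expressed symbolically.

Toward a contradiction, assume L is regular with pumping length p.
Choose w = a^{p+1} b^p ∈ L, with |w| = 2p+1 ≥ p.
The pumping lemma gives a decomposition w = xyz where |xy| ≤ p and y is nonempty.
Because |xy| ≤ p and w begins with p copies of a, we have y = a^k with 1 ≤ k ≤ p.
Consider xy^0z = xz = a^{p+1-k} b^p. Since k ≥ 1, the a-count p+1-k is at most p, so i > j fails; thus xz ∉ L.
Contradiction. Therefore L is not regular.

a^{p+1-k} b^p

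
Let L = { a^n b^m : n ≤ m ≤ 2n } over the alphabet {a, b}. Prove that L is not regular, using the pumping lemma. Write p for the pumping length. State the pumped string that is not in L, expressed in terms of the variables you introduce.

a^{p+k} b^p

Suppose for contradiction that L is regular, and let p be the pumping length.
Take w = a^p b^p ∈ L (since p ≤ p ≤ 2p), with |w| = 2p ≥ p.
The pumping lemma gives a decomposition w = xyz where |xy| ≤ p and |y| ≥ 1.
Because |xy| ≤ p and w begins with p copies of a, we have y = a^k with 1 ≤ k ≤ p.
Pump with i = 2: xy^2z = a^{p+k} b^p. Now n = p+k > p = m, so the condition n ≤ m fails. Thus xy^2z ∉ L.
This contradicts the pumping lemma, so L is not regular.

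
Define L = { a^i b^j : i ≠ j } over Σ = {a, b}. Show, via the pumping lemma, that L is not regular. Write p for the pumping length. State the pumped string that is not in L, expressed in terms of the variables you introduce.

a^{p+p!} b^{p+p!}

Suppose for contradiction that L is regular, and let p be the pumping length.
Choose w = a^p b^{p+p!}. Since p ≠ p+p!, w ∈ L; and |w| ≥ p.
The pumping lemma gives a decomposition w = xyz where |xy| ≤ p and y is nonempty.
The first p characters of w are a's, so xy (and hence y) consists only of a's. Write y = a^k, 1 ≤ k ≤ p.
Since 1 ≤ k ≤ p, k divides p!; set t = 1 + p!/k. Then xy^t z has p + (p!/k)·k = p + p! copies of a. Now the a-count equals the b-count, so i ≠ j fails. So xy^t z = a^{p+p!} b^{p+p!} ∉ L.
Contradiction. Therefore L is not regular.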